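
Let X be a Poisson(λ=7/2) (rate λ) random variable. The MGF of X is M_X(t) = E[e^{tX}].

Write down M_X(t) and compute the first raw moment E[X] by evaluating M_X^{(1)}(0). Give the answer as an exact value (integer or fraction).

E[X] = M′(0) = 7/2

M_X(t) = e^(7*e^(t)/2 - 7/2)
M′(t) = 7*e^(-7/2)*e^(t)*e^(7*e^(t)/2)/2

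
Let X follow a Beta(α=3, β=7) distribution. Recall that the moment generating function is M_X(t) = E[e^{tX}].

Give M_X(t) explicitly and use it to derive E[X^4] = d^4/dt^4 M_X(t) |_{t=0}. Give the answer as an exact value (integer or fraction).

M_X(t) = ₁F₁(3; 10; t)
D^4[M](t) = 3*₁F₁(7; 14; t)/143

E[X^4] = D^4[M](0) = 3/143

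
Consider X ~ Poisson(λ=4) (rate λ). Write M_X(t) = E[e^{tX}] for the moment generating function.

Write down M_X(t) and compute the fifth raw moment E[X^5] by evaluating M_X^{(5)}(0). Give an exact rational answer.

E[X^5] = M^(5)(0) = 5428

M_X(t) = e^(4*e^(t) - 4)
M^(5)(t) = (1024*e^(5*t)*e^(4*e^(t)) + 2560*e^(4*t)*e^(4*e^(t)) + 1600*e^(3*t)*e^(4*e^(t)) + 240*e^(2*t)*e^(4*e^(t)) + 4*e^(t)*e^(4*e^(t)))*e^(-4)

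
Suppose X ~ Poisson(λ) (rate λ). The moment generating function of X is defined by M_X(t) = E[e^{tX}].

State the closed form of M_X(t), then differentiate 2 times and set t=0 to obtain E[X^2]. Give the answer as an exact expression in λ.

M_X(t) = e^(λ*(e^(t) - 1))
M′(t) = λ*e^(-λ)*e^(t)*e^(λ*e^(t))
M′′(t) = (λ^2*e^(2*t)*e^(λ*e^(t)) + λ*e^(t)*e^(λ*e^(t)))*e^(-λ)

E[X^2] = M′′(0) = λ*(λ + 1)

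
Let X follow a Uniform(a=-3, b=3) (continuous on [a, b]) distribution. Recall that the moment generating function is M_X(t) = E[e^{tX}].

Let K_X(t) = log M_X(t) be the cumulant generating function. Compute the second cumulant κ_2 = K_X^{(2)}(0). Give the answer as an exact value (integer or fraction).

M_X(t) = (e^(3*t) - e^(-3*t))/(6*t)
K_X(t) = log M_X(t) = -log(t) + log(e^(3*t) - e^(-3*t)) - log(6)
D^2[K](t) = (-36*t^2*e^(6*t) + e^(12*t) - 2*e^(6*t) + 1)/(t^2*e^(12*t) - 2*t^2*e^(6*t) + t^2)

κ_2 = D^2[K](0) = 3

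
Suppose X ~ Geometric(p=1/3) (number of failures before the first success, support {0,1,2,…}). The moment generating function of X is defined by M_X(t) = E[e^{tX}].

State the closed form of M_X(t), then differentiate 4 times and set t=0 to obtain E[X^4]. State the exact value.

M_X(t) = 1/(3*(1 - 2*e^(t)/3))
M′(t) = 2*e^(t)/(4*e^(2*t) - 12*e^(t) + 9)
M′′(t) = (-4*e^(2*t) - 6*e^(t))/(8*e^(3*t) - 36*e^(2*t) + 54*e^(t) - 27)
M′′′(t) = (8*e^(3*t) + 48*e^(2*t) + 18*e^(t))/(16*e^(4*t) - 96*e^(3*t) + 216*e^(2*t) - 216*e^(t) + 81)
M′′′′(t) = (-16*e^(4*t) - 264*e^(3*t) - 396*e^(2*t) - 54*e^(t))/(32*e^(5*t) - 240*e^(4*t) + 720*e^(3*t) - 1080*e^(2*t) + 810*e^(t) - 243)

E[X^4] = M′′′′(0) = 730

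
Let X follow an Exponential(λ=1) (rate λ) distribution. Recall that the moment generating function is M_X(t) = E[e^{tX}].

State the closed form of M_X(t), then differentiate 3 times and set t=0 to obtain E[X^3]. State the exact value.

E[X^3] = d^3M/dt^3 |_{t=0} = 6

M_X(t) = 1/(1 - t)
dM/dt = 1/(t^2 - 2*t + 1)
d^2M/dt^2 = -2/(t^3 - 3*t^2 + 3*t - 1)
d^3M/dt^3 = 6/(t^4 - 4*t^3 + 6*t^2 - 4*t + 1)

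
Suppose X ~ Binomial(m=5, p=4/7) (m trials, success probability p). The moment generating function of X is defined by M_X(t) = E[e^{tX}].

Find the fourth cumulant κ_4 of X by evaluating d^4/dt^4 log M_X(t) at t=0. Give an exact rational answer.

κ_4 = K′′′′(0) = -1380/2401

M_X(t) = (4*e^(t)/7 + 3/7)^5
K_X(t) = log M_X(t) = 5*log(4*e^(t)/7 + 3/7)
K′(t) = 20*e^(t)/(4*e^(t) + 3)
K′′(t) = 60*e^(t)/(16*e^(2*t) + 24*e^(t) + 9)
K′′′(t) = (-240*e^(2*t) + 180*e^(t))/(64*e^(3*t) + 144*e^(2*t) + 108*e^(t) + 27)
K′′′′(t) = (960*e^(3*t) - 2880*e^(2*t) + 540*e^(t))/(256*e^(4*t) + 768*e^(3*t) + 864*e^(2*t) + 432*e^(t) + 81)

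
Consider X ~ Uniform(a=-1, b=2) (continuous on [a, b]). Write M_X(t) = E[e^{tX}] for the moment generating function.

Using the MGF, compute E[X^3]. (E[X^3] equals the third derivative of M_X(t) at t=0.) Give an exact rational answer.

M_X(t) = (e^(2*t) - e^(-t))/(3*t)
dM/dt = (2*t*e^(3*t) + t - e^(3*t) + 1)*e^(-t)/(3*t^2)
d^2M/dt^2 = (4*t^2*e^(3*t) - t^2 - 4*t*e^(3*t) - 2*t + 2*e^(3*t) - 2)*e^(-t)/(3*t^3)
d^3M/dt^3 = (8*t^3*e^(3*t) + t^3 - 12*t^2*e^(3*t) + 3*t^2 + 12*t*e^(3*t) + 6*t - 6*e^(3*t) + 6)*e^(-t)/(3*t^4)

E[X^3] = d^3M/dt^3 |_{t=0} = 5/4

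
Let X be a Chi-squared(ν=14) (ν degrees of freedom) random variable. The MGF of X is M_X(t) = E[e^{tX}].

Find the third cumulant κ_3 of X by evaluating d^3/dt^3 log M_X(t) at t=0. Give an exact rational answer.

κ_3 = K′′′(0) = 112

M_X(t) = (1 - 2*t)^(-7)
K_X(t) = log M_X(t) = -7*log(1 - 2*t)
K′(t) = -14/(2*t - 1)
K′′(t) = 28/(4*t^2 - 4*t + 1)
K′′′(t) = -112/(8*t^3 - 12*t^2 + 6*t - 1)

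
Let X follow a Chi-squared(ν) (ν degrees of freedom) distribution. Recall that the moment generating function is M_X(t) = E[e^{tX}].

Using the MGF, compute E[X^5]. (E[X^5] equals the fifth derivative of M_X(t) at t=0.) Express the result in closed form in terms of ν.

E[X^5] = D^5[M](0) = ν*(ν^4 + 20*ν^3 + 140*ν^2 + 400*ν + 384)

M_X(t) = (1 - 2*t)^(-ν/2)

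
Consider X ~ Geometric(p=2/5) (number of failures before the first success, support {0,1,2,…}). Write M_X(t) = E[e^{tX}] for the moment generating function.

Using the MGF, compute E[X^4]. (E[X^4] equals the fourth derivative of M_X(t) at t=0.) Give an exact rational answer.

E[X^4] = M′′′′(0) = 276

M_X(t) = 2/(5*(1 - 3*e^(t)/5))
M′(t) = 6*e^(t)/(9*e^(2*t) - 30*e^(t) + 25)
M′′(t) = (-18*e^(2*t) - 30*e^(t))/(27*e^(3*t) - 135*e^(2*t) + 225*e^(t) - 125)
M′′′(t) = (54*e^(3*t) + 360*e^(2*t) + 150*e^(t))/(81*e^(4*t) - 540*e^(3*t) + 1350*e^(2*t) - 1500*e^(t) + 625)
M′′′′(t) = (-162*e^(4*t) - 2970*e^(3*t) - 4950*e^(2*t) - 750*e^(t))/(243*e^(5*t) - 2025*e^(4*t) + 6750*e^(3*t) - 11250*e^(2*t) + 9375*e^(t) - 3125)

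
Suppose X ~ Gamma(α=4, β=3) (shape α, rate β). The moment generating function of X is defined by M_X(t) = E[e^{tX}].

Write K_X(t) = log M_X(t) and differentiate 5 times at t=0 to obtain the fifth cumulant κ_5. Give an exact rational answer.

M_X(t) = 81/(3 - t)^4
K_X(t) = log M_X(t) = -4*log(3 - t) + 4*log(3)
D^5[K](t) = -96/(t^5 - 15*t^4 + 90*t^3 - 270*t^2 + 405*t - 243)

κ_5 = D^5[K](0) = 32/81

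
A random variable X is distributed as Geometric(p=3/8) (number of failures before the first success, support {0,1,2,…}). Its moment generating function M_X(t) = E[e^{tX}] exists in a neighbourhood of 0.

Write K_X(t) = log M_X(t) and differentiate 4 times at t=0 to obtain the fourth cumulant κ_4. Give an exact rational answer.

κ_4 = K^(4)(0) = 3320/27

M_X(t) = 3/(8*(1 - 5*e^(t)/8))
K_X(t) = log M_X(t) = -log(1 - 5*e^(t)/8) - 3*log(2) + log(3)
K^(4)(t) = (1000*e^(3*t) + 6400*e^(2*t) + 2560*e^(t))/(625*e^(4*t) - 4000*e^(3*t) + 9600*e^(2*t) - 10240*e^(t) + 4096)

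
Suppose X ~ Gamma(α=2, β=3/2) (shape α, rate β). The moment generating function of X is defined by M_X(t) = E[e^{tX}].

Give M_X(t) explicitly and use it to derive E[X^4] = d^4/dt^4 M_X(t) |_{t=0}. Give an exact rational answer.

M_X(t) = 9/(4*(3/2 - t)^2)
D^4[M](t) = 17280/(64*t^6 - 576*t^5 + 2160*t^4 - 4320*t^3 + 4860*t^2 - 2916*t + 729)

E[X^4] = D^4[M](0) = 640/27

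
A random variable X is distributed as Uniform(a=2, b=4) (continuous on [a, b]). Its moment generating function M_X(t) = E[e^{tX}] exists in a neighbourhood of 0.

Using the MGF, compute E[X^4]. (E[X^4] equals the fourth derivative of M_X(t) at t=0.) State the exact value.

E[X^4] = M^(4)(0) = 496/5

M_X(t) = (e^(4*t) - e^(2*t))/(2*t)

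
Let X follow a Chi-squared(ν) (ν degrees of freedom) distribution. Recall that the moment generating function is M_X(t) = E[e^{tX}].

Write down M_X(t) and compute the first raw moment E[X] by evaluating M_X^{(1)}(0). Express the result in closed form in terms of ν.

E[X] = M^(1)(0) = ν

M_X(t) = (1 - 2*t)^(-ν/2)
M^(1)(t) = -ν/(2*t*(1 - 2*t)^(ν/2) - (1 - 2*t)^(ν/2))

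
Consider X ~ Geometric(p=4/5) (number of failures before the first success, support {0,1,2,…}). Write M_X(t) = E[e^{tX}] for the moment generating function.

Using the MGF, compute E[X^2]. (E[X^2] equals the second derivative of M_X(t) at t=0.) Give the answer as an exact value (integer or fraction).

M_X(t) = 4/(5*(1 - e^(t)/5))
M′(t) = 4*e^(t)/(e^(2*t) - 10*e^(t) + 25)
M′′(t) = (-4*e^(2*t) - 20*e^(t))/(e^(3*t) - 15*e^(2*t) + 75*e^(t) - 125)

E[X^2] = M′′(0) = 3/8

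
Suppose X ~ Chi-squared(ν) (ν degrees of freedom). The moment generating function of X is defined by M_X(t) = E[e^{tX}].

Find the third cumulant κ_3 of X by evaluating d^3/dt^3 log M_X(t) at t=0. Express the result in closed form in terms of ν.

κ_3 = D^3[K](0) = 8*ν

M_X(t) = (1 - 2*t)^(-ν/2)
K_X(t) = log M_X(t) = -ν*log(1 - 2*t)/2
D^3[K](t) = -8*ν/(8*t^3 - 12*t^2 + 6*t - 1)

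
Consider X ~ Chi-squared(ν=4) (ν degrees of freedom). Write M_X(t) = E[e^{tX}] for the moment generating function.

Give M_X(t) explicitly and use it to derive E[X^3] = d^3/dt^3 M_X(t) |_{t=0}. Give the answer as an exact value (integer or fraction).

E[X^3] = D^3[M](0) = 192

M_X(t) = (1 - 2*t)^(-2)
D^3[M](t) = -192/(32*t^5 - 80*t^4 + 80*t^3 - 40*t^2 + 10*t - 1)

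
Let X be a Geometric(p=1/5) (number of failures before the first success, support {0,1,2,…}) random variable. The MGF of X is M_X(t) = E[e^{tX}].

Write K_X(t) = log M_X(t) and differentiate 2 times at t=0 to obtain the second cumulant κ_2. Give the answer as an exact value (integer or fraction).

κ_2 = K′′(0) = 20

M_X(t) = 1/(5*(1 - 4*e^(t)/5))
K_X(t) = log M_X(t) = -log(1 - 4*e^(t)/5) - log(5)
K′(t) = -4*e^(t)/(4*e^(t) - 5)
K′′(t) = 20*e^(t)/(16*e^(2*t) - 40*e^(t) + 25)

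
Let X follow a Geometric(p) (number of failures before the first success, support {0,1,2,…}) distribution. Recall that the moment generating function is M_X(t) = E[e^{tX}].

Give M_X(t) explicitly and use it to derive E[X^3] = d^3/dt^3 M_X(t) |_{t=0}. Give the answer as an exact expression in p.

E[X^3] = M^(3)(0) = -1 + 7/p - 12/p^2 + 6/p^3

M_X(t) = p/(-(1 - p)*e^(t) + 1)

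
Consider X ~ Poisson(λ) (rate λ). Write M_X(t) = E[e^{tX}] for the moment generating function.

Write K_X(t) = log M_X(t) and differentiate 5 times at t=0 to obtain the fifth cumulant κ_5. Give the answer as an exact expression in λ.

M_X(t) = e^(λ*(e^(t) - 1))
K_X(t) = log M_X(t) = λ*(e^(t) - 1)
D^5[K](t) = λ*e^(t)

κ_5 = D^5[K](0) = λ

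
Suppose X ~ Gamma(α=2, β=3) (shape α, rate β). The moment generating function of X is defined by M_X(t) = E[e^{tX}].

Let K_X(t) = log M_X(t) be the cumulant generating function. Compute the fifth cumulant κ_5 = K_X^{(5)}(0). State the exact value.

κ_5 = D^5[K](0) = 16/81

M_X(t) = 9/(3 - t)^2
K_X(t) = log M_X(t) = -2*log(3 - t) + 2*log(3)
D^5[K](t) = -48/(t^5 - 15*t^4 + 90*t^3 - 270*t^2 + 405*t - 243)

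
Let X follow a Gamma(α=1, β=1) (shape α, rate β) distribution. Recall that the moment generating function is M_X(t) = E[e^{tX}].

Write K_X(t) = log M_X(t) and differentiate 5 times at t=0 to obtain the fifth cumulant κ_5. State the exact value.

M_X(t) = 1/(1 - t)
K_X(t) = log M_X(t) = -log(1 - t)
D^5[K](t) = -24/(t^5 - 5*t^4 + 10*t^3 - 10*t^2 + 5*t - 1)

κ_5 = D^5[K](0) = 24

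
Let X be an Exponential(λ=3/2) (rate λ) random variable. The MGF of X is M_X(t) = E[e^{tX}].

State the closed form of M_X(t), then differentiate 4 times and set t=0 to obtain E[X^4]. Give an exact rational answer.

E[X^4] = d^4M/dt^4 |_{t=0} = 128/27

M_X(t) = 3/(2*(3/2 - t))
dM/dt = 6/(4*t^2 - 12*t + 9)
d^2M/dt^2 = -24/(8*t^3 - 36*t^2 + 54*t - 27)
d^3M/dt^3 = 144/(16*t^4 - 96*t^3 + 216*t^2 - 216*t + 81)
d^4M/dt^4 = -1152/(32*t^5 - 240*t^4 + 720*t^3 - 1080*t^2 + 810*t - 243)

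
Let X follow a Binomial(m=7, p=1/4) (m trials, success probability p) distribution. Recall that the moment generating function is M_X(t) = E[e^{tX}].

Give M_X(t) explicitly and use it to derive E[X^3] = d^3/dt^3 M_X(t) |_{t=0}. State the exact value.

E[X^3] = D^3[M](0) = 413/32

M_X(t) = (e^(t)/4 + 3/4)^7
D^3[M](t) = 343*e^(7*t)/16384 + 567*e^(6*t)/2048 + 23625*e^(5*t)/16384 + 945*e^(4*t)/256 + 76545*e^(3*t)/16384 + 5103*e^(2*t)/2048 + 5103*e^(t)/16384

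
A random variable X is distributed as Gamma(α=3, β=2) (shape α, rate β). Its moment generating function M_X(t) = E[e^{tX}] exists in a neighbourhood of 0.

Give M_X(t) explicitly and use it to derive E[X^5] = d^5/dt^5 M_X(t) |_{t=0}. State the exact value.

E[X^5] = M^(5)(0) = 315/4

M_X(t) = 8/(2 - t)^3
M^(5)(t) = 20160/(t^8 - 16*t^7 + 112*t^6 - 448*t^5 + 1120*t^4 - 1792*t^3 + 1792*t^2 - 1024*t + 256)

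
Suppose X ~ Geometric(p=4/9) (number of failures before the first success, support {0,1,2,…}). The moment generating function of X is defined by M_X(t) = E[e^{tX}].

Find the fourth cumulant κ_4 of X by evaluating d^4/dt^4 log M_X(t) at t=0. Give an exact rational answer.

κ_4 = K^(4)(0) = 6435/128

M_X(t) = 4/(9*(1 - 5*e^(t)/9))
K_X(t) = log M_X(t) = -log(1 - 5*e^(t)/9) - 2*log(3) + 2*log(2)
K^(4)(t) = (1125*e^(3*t) + 8100*e^(2*t) + 3645*e^(t))/(625*e^(4*t) - 4500*e^(3*t) + 12150*e^(2*t) - 14580*e^(t) + 6561)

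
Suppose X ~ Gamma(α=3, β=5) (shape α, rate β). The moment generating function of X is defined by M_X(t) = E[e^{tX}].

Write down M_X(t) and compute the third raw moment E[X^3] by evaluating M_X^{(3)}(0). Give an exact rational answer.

M_X(t) = 125/(5 - t)^3
dM/dt = 375/(t^4 - 20*t^3 + 150*t^2 - 500*t + 625)
d^2M/dt^2 = -1500/(t^5 - 25*t^4 + 250*t^3 - 1250*t^2 + 3125*t - 3125)
d^3M/dt^3 = 7500/(t^6 - 30*t^5 + 375*t^4 - 2500*t^3 + 9375*t^2 - 18750*t + 15625)

E[X^3] = d^3M/dt^3 |_{t=0} = 12/25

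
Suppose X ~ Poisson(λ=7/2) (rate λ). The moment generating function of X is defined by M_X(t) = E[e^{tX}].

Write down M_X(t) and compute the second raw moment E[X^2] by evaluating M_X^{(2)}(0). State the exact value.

E[X^2] = M^(2)(0) = 63/4

M_X(t) = e^(7*e^(t)/2 - 7/2)
M^(2)(t) = (49*e^(2*t)*e^(7*e^(t)/2) + 14*e^(t)*e^(7*e^(t)/2))*e^(-7/2)/4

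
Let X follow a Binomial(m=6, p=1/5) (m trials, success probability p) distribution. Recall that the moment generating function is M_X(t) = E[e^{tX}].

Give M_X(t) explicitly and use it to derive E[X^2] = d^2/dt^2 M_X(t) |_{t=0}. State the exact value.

M_X(t) = (e^(t)/5 + 4/5)^6
D^2[M](t) = 36*e^(6*t)/15625 + 24*e^(5*t)/625 + 768*e^(4*t)/3125 + 2304*e^(3*t)/3125 + 3072*e^(2*t)/3125 + 6144*e^(t)/15625

E[X^2] = D^2[M](0) = 12/5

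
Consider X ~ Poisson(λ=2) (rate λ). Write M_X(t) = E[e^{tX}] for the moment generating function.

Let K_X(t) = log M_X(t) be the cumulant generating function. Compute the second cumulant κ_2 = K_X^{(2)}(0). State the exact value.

κ_2 = d^2K/dt^2 |_{t=0} = 2

M_X(t) = e^(2*e^(t) - 2)
K_X(t) = log M_X(t) = 2*e^(t) - 2
dK/dt = 2*e^(t)
d^2K/dt^2 = 2*e^(t)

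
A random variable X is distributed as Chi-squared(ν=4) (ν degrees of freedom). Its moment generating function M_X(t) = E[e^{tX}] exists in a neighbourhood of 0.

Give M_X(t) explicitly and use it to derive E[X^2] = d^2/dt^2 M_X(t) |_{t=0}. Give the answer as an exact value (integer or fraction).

E[X^2] = M′′(0) = 24

M_X(t) = (1 - 2*t)^(-2)
M′(t) = -4/(8*t^3 - 12*t^2 + 6*t - 1)
M′′(t) = 24/(16*t^4 - 32*t^3 + 24*t^2 - 8*t + 1)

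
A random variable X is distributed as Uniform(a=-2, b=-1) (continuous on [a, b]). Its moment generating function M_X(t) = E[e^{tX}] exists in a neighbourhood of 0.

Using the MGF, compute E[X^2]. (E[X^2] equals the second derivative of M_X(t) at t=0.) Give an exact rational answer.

E[X^2] = M^(2)(0) = 7/3

M_X(t) = (e^(-t) - e^(-2*t))/t
M^(2)(t) = (t^2*e^(t) - 4*t^2 + 2*t*e^(t) - 4*t + 2*e^(t) - 2)*e^(-2*t)/t^3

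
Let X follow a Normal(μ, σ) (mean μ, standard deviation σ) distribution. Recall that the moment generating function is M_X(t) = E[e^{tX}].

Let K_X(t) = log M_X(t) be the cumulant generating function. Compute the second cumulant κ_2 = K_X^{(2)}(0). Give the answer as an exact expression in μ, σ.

κ_2 = d^2K/dt^2 |_{t=0} = σ^2

M_X(t) = e^(μ*t + σ^2*t^2/2)
K_X(t) = log M_X(t) = μ*t + σ^2*t^2/2
dK/dt = μ + σ^2*t
d^2K/dt^2 = σ^2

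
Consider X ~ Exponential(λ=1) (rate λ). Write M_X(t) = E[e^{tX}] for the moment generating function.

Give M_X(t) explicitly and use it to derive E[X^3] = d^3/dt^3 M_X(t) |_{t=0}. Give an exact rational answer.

M_X(t) = 1/(1 - t)
M^(3)(t) = 6/(t^4 - 4*t^3 + 6*t^2 - 4*t + 1)

E[X^3] = M^(3)(0) = 6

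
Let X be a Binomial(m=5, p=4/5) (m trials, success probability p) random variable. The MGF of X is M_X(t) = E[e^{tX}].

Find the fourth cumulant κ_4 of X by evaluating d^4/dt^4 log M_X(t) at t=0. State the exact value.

M_X(t) = (4*e^(t)/5 + 1/5)^5
K_X(t) = log M_X(t) = 5*log(4*e^(t)/5 + 1/5)
dK/dt = 20*e^(t)/(4*e^(t) + 1)
d^2K/dt^2 = 20*e^(t)/(16*e^(2*t) + 8*e^(t) + 1)
d^3K/dt^3 = (-80*e^(2*t) + 20*e^(t))/(64*e^(3*t) + 48*e^(2*t) + 12*e^(t) + 1)
d^4K/dt^4 = (320*e^(3*t) - 320*e^(2*t) + 20*e^(t))/(256*e^(4*t) + 256*e^(3*t) + 96*e^(2*t) + 16*e^(t) + 1)

κ_4 = d^4K/dt^4 |_{t=0} = 4/125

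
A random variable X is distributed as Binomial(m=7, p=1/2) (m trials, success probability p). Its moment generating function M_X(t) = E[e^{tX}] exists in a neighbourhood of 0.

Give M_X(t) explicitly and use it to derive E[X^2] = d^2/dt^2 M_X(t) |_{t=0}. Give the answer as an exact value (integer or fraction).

E[X^2] = d^2M/dt^2 |_{t=0} = 14

M_X(t) = (e^(t)/2 + 1/2)^7
dM/dt = 7*e^(7*t)/128 + 21*e^(6*t)/64 + 105*e^(5*t)/128 + 35*e^(4*t)/32 + 105*e^(3*t)/128 + 21*e^(2*t)/64 + 7*e^(t)/128
d^2M/dt^2 = 49*e^(7*t)/128 + 63*e^(6*t)/32 + 525*e^(5*t)/128 + 35*e^(4*t)/8 + 315*e^(3*t)/128 + 21*e^(2*t)/32 + 7*e^(t)/128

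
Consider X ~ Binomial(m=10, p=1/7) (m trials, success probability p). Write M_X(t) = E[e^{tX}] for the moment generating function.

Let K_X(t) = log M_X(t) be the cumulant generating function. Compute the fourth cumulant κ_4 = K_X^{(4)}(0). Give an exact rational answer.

M_X(t) = (e^(t)/7 + 6/7)^10
K_X(t) = log M_X(t) = 10*log(e^(t)/7 + 6/7)
dK/dt = 10*e^(t)/(e^(t) + 6)
d^2K/dt^2 = 60*e^(t)/(e^(2*t) + 12*e^(t) + 36)
d^3K/dt^3 = (-60*e^(2*t) + 360*e^(t))/(e^(3*t) + 18*e^(2*t) + 108*e^(t) + 216)
d^4K/dt^4 = (60*e^(3*t) - 1440*e^(2*t) + 2160*e^(t))/(e^(4*t) + 24*e^(3*t) + 216*e^(2*t) + 864*e^(t) + 1296)

κ_4 = d^4K/dt^4 |_{t=0} = 780/2401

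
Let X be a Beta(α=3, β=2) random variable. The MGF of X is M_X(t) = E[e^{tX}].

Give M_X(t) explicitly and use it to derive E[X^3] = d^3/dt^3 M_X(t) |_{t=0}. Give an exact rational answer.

M_X(t) = ₁F₁(3; 5; t)
D^3[M](t) = 2*₁F₁(6; 8; t)/7

E[X^3] = D^3[M](0) = 2/7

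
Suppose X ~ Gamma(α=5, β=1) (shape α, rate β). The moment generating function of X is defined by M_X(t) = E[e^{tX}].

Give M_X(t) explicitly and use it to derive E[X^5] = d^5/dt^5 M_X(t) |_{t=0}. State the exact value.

M_X(t) = (1 - t)^(-5)
M′(t) = 5/(t^6 - 6*t^5 + 15*t^4 - 20*t^3 + 15*t^2 - 6*t + 1)
M′′(t) = -30/(t^7 - 7*t^6 + 21*t^5 - 35*t^4 + 35*t^3 - 21*t^2 + 7*t - 1)
M′′′(t) = 210/(t^8 - 8*t^7 + 28*t^6 - 56*t^5 + 70*t^4 - 56*t^3 + 28*t^2 - 8*t + 1)
M′′′′(t) = -1680/(t^9 - 9*t^8 + 36*t^7 - 84*t^6 + 126*t^5 - 126*t^4 + 84*t^3 - 36*t^2 + 9*t - 1)
M′′′′′(t) = 15120/(t^10 - 10*t^9 + 45*t^8 - 120*t^7 + 210*t^6 - 252*t^5 + 210*t^4 - 120*t^3 + 45*t^2 - 10*t + 1)

E[X^5] = M′′′′′(0) = 15120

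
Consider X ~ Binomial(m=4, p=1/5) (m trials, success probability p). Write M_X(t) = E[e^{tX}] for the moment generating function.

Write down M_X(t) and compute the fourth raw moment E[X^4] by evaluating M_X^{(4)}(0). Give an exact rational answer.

M_X(t) = (e^(t)/5 + 4/5)^4
dM/dt = 4*e^(4*t)/625 + 48*e^(3*t)/625 + 192*e^(2*t)/625 + 256*e^(t)/625
d^2M/dt^2 = 16*e^(4*t)/625 + 144*e^(3*t)/625 + 384*e^(2*t)/625 + 256*e^(t)/625
d^3M/dt^3 = 64*e^(4*t)/625 + 432*e^(3*t)/625 + 768*e^(2*t)/625 + 256*e^(t)/625
d^4M/dt^4 = 256*e^(4*t)/625 + 1296*e^(3*t)/625 + 1536*e^(2*t)/625 + 256*e^(t)/625

E[X^4] = d^4M/dt^4 |_{t=0} = 3344/625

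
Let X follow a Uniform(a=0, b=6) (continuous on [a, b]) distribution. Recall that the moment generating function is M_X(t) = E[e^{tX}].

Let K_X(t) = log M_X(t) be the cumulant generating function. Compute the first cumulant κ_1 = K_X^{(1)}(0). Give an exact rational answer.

M_X(t) = (e^(6*t) - 1)/(6*t)
K_X(t) = log M_X(t) = -log(t) + log(e^(6*t) - 1) - log(6)
K^(1)(t) = (6*t*e^(6*t) - e^(6*t) + 1)/(t*e^(6*t) - t)

κ_1 = K^(1)(0) = 3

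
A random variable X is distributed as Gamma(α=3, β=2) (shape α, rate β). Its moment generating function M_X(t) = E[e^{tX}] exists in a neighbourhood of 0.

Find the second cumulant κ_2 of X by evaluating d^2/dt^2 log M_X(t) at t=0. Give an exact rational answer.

κ_2 = K′′(0) = 3/4

M_X(t) = 8/(2 - t)^3
K_X(t) = log M_X(t) = -3*log(2 - t) + 3*log(2)
K′(t) = -3/(t - 2)
K′′(t) = 3/(t^2 - 4*t + 4)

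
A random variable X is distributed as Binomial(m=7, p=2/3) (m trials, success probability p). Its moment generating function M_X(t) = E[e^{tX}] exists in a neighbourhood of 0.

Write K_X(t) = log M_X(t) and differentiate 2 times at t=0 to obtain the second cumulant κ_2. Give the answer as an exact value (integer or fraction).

M_X(t) = (2*e^(t)/3 + 1/3)^7
K_X(t) = log M_X(t) = 7*log(2*e^(t)/3 + 1/3)
dK/dt = 14*e^(t)/(2*e^(t) + 1)
d^2K/dt^2 = 14*e^(t)/(4*e^(2*t) + 4*e^(t) + 1)

κ_2 = d^2K/dt^2 |_{t=0} = 14/9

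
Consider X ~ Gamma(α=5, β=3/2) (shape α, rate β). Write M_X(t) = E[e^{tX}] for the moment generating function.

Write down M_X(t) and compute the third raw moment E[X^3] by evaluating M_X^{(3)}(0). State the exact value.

E[X^3] = M^(3)(0) = 560/9

M_X(t) = 243/(32*(3/2 - t)^5)
M^(3)(t) = 408240/(256*t^8 - 3072*t^7 + 16128*t^6 - 48384*t^5 + 90720*t^4 - 108864*t^3 + 81648*t^2 - 34992*t + 6561)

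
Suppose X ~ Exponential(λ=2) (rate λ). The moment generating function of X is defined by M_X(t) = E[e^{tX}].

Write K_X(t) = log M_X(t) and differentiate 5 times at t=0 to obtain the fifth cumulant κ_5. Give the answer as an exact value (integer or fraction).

κ_5 = d^5K/dt^5 |_{t=0} = 3/4

M_X(t) = 2/(2 - t)
K_X(t) = log M_X(t) = -log(2 - t) + log(2)
dK/dt = -1/(t - 2)
d^2K/dt^2 = 1/(t^2 - 4*t + 4)
d^3K/dt^3 = -2/(t^3 - 6*t^2 + 12*t - 8)
d^4K/dt^4 = 6/(t^4 - 8*t^3 + 24*t^2 - 32*t + 16)
d^5K/dt^5 = -24/(t^5 - 10*t^4 + 40*t^3 - 80*t^2 + 80*t - 32)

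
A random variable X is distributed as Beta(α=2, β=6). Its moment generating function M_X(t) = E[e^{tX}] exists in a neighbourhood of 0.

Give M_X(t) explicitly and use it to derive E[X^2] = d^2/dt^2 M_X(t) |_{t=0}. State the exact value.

M_X(t) = ₁F₁(2; 8; t)
D^2[M](t) = ₁F₁(4; 10; t)/12

E[X^2] = D^2[M](0) = 1/12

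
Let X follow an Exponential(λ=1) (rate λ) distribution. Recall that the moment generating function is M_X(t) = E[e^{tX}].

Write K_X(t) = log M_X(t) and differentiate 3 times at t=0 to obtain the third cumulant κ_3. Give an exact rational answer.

M_X(t) = 1/(1 - t)
K_X(t) = log M_X(t) = -log(1 - t)
dK/dt = -1/(t - 1)
d^2K/dt^2 = 1/(t^2 - 2*t + 1)
d^3K/dt^3 = -2/(t^3 - 3*t^2 + 3*t - 1)

κ_3 = d^3K/dt^3 |_{t=0} = 2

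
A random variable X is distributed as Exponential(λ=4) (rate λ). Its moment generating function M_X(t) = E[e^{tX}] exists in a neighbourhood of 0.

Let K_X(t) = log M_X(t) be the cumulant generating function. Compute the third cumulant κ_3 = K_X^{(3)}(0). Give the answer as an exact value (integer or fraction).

M_X(t) = 4/(4 - t)
K_X(t) = log M_X(t) = -log(4 - t) + 2*log(2)
dK/dt = -1/(t - 4)
d^2K/dt^2 = 1/(t^2 - 8*t + 16)
d^3K/dt^3 = -2/(t^3 - 12*t^2 + 48*t - 64)

κ_3 = d^3K/dt^3 |_{t=0} = 1/32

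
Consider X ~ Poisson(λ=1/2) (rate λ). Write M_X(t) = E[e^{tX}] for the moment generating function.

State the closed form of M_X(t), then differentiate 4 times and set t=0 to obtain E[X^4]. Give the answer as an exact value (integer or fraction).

M_X(t) = e^(e^(t)/2 - 1/2)
M′(t) = e^(-1/2)*e^(t)*e^(e^(t)/2)/2
M′′(t) = (e^(2*t)*e^(e^(t)/2) + 2*e^(t)*e^(e^(t)/2))*e^(-1/2)/4
M′′′(t) = (e^(3*t)*e^(e^(t)/2) + 6*e^(2*t)*e^(e^(t)/2) + 4*e^(t)*e^(e^(t)/2))*e^(-1/2)/8
M′′′′(t) = (e^(4*t)*e^(e^(t)/2) + 12*e^(3*t)*e^(e^(t)/2) + 28*e^(2*t)*e^(e^(t)/2) + 8*e^(t)*e^(e^(t)/2))*e^(-1/2)/16

E[X^4] = M′′′′(0) = 49/16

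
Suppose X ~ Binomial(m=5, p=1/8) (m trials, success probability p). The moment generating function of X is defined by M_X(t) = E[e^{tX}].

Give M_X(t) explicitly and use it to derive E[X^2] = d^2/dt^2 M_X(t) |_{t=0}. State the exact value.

M_X(t) = (e^(t)/8 + 7/8)^5
D^2[M](t) = 25*e^(5*t)/32768 + 35*e^(4*t)/2048 + 2205*e^(3*t)/16384 + 1715*e^(2*t)/4096 + 12005*e^(t)/32768

E[X^2] = D^2[M](0) = 15/16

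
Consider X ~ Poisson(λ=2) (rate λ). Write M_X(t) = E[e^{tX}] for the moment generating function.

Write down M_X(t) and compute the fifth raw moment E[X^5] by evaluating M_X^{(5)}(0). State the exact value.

E[X^5] = M′′′′′(0) = 454

M_X(t) = e^(2*e^(t) - 2)
M′(t) = 2*e^(-2)*e^(t)*e^(2*e^(t))
M′′(t) = (4*e^(2*t)*e^(2*e^(t)) + 2*e^(t)*e^(2*e^(t)))*e^(-2)
M′′′(t) = (8*e^(3*t)*e^(2*e^(t)) + 12*e^(2*t)*e^(2*e^(t)) + 2*e^(t)*e^(2*e^(t)))*e^(-2)
M′′′′(t) = (16*e^(4*t)*e^(2*e^(t)) + 48*e^(3*t)*e^(2*e^(t)) + 28*e^(2*t)*e^(2*e^(t)) + 2*e^(t)*e^(2*e^(t)))*e^(-2)
M′′′′′(t) = (32*e^(5*t)*e^(2*e^(t)) + 160*e^(4*t)*e^(2*e^(t)) + 200*e^(3*t)*e^(2*e^(t)) + 60*e^(2*t)*e^(2*e^(t)) + 2*e^(t)*e^(2*e^(t)))*e^(-2)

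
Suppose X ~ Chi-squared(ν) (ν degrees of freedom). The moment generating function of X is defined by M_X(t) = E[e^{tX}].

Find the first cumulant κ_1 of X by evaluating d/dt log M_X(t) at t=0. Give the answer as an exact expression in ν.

M_X(t) = (1 - 2*t)^(-ν/2)
K_X(t) = log M_X(t) = -ν*log(1 - 2*t)/2
K^(1)(t) = -ν/(2*t - 1)

κ_1 = K^(1)(0) = ν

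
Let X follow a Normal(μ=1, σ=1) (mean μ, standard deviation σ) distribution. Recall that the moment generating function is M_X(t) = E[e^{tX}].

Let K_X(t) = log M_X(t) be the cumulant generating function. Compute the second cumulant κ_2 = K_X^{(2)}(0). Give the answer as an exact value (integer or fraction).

κ_2 = d^2K/dt^2 |_{t=0} = 1

M_X(t) = e^(t^2/2 + t)
K_X(t) = log M_X(t) = t^2/2 + t
dK/dt = t + 1
d^2K/dt^2 = 1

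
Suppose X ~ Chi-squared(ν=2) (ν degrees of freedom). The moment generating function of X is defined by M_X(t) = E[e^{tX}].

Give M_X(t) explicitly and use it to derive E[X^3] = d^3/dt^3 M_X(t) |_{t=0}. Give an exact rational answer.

M_X(t) = 1/(1 - 2*t)
M^(3)(t) = 48/(16*t^4 - 32*t^3 + 24*t^2 - 8*t + 1)

E[X^3] = M^(3)(0) = 48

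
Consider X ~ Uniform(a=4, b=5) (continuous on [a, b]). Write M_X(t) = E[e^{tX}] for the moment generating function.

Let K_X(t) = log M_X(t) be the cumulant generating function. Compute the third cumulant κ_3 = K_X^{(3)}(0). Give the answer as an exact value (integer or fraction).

M_X(t) = (e^(5*t) - e^(4*t))/t
K_X(t) = log M_X(t) = -log(t) + log(e^(5*t) - e^(4*t))
D^3[K](t) = (t^3*e^(2*t) + t^3*e^(t) - 2*e^(3*t) + 6*e^(2*t) - 6*e^(t) + 2)/(t^3*e^(3*t) - 3*t^3*e^(2*t) + 3*t^3*e^(t) - t^3)

κ_3 = D^3[K](0) = 0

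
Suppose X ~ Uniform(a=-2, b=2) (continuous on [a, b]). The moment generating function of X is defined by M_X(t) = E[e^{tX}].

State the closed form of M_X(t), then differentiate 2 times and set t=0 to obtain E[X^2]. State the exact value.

M_X(t) = (e^(2*t) - e^(-2*t))/(4*t)
M′(t) = (2*t*e^(4*t) + 2*t - e^(4*t) + 1)*e^(-2*t)/(4*t^2)
M′′(t) = (2*t^2*e^(4*t) - 2*t^2 - 2*t*e^(4*t) - 2*t + e^(4*t) - 1)*e^(-2*t)/(2*t^3)

E[X^2] = M′′(0) = 4/3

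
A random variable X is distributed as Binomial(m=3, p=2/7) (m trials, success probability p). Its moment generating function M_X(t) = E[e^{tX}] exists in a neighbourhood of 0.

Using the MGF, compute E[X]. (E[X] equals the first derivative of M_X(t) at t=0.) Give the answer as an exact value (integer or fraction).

E[X] = dM/dt |_{t=0} = 6/7

M_X(t) = (2*e^(t)/7 + 5/7)^3
dM/dt = 24*e^(3*t)/343 + 120*e^(2*t)/343 + 150*e^(t)/343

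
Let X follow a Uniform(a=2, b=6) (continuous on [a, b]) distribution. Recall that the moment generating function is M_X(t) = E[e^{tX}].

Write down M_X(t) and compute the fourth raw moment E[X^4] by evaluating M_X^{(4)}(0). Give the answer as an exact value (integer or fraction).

E[X^4] = D^4[M](0) = 1936/5

M_X(t) = (e^(6*t) - e^(2*t))/(4*t)
D^4[M](t) = (324*t^4*e^(6*t) - 4*t^4*e^(2*t) - 216*t^3*e^(6*t) + 8*t^3*e^(2*t) + 108*t^2*e^(6*t) - 12*t^2*e^(2*t) - 36*t*e^(6*t) + 12*t*e^(2*t) + 6*e^(6*t) - 6*e^(2*t))/t^5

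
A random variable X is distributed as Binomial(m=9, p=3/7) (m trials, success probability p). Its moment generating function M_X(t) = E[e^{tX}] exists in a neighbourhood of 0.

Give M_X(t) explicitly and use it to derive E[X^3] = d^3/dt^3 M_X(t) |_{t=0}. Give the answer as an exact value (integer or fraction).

M_X(t) = (3*e^(t)/7 + 4/7)^9

E[X^3] = d^3M/dt^3 |_{t=0} = 4077/49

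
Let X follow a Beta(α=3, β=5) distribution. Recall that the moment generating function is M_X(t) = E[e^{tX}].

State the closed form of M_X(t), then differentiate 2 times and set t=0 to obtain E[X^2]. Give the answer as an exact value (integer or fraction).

E[X^2] = d^2M/dt^2 |_{t=0} = 1/6

M_X(t) = ₁F₁(3; 8; t)
dM/dt = 3*₁F₁(4; 9; t)/8
d^2M/dt^2 = ₁F₁(5; 10; t)/6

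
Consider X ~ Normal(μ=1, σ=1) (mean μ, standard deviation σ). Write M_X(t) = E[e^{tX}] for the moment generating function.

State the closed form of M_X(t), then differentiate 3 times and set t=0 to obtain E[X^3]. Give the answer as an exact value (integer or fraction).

M_X(t) = e^(t^2/2 + t)
M^(3)(t) = t^3*e^(t)*e^(t^2/2) + 3*t^2*e^(t)*e^(t^2/2) + 6*t*e^(t)*e^(t^2/2) + 4*e^(t)*e^(t^2/2)

E[X^3] = M^(3)(0) = 4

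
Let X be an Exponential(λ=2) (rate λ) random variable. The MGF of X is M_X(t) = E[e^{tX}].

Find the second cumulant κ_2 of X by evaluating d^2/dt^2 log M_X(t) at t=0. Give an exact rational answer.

M_X(t) = 2/(2 - t)
K_X(t) = log M_X(t) = -log(2 - t) + log(2)
D^2[K](t) = 1/(t^2 - 4*t + 4)

κ_2 = D^2[K](0) = 1/4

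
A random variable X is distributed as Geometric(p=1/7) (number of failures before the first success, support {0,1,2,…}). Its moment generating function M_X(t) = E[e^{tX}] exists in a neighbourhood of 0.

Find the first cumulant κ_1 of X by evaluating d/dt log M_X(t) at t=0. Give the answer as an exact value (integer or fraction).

κ_1 = K′(0) = 6

M_X(t) = 1/(7*(1 - 6*e^(t)/7))
K_X(t) = log M_X(t) = -log(1 - 6*e^(t)/7) - log(7)
K′(t) = -6*e^(t)/(6*e^(t) - 7)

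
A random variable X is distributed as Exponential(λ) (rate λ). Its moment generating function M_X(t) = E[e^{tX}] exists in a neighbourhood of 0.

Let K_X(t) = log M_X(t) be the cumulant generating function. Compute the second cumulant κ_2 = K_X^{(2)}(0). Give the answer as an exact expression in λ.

κ_2 = K′′(0) = λ^(-2)

M_X(t) = λ/(λ - t)
K_X(t) = log M_X(t) = log(λ) - log(λ - t)
K′(t) = -1/(-λ + t)
K′′(t) = 1/(λ^2 - 2*λ*t + t^2)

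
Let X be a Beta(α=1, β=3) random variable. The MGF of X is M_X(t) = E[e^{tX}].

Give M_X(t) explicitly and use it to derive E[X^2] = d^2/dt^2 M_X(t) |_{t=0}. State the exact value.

M_X(t) = ₁F₁(1; 4; t)
M^(2)(t) = ₁F₁(3; 6; t)/10

E[X^2] = M^(2)(0) = 1/10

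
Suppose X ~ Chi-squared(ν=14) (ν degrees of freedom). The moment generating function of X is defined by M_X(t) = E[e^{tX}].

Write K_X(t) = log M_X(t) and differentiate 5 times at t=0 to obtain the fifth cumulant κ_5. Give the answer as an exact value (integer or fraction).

M_X(t) = (1 - 2*t)^(-7)
K_X(t) = log M_X(t) = -7*log(1 - 2*t)
K^(5)(t) = -5376/(32*t^5 - 80*t^4 + 80*t^3 - 40*t^2 + 10*t - 1)

κ_5 = K^(5)(0) = 5376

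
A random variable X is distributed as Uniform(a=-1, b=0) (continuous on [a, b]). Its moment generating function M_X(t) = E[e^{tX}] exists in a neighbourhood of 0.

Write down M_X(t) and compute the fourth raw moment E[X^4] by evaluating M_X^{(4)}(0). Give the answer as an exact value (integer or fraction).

E[X^4] = d^4M/dt^4 |_{t=0} = 1/5

M_X(t) = (1 - e^(-t))/t
dM/dt = (t - e^(t) + 1)*e^(-t)/t^2
d^2M/dt^2 = (-t^2 - 2*t + 2*e^(t) - 2)*e^(-t)/t^3
d^3M/dt^3 = (t^3 + 3*t^2 + 6*t - 6*e^(t) + 6)*e^(-t)/t^4
d^4M/dt^4 = (-t^4 - 4*t^3 - 12*t^2 - 24*t + 24*e^(t) - 24)*e^(-t)/t^5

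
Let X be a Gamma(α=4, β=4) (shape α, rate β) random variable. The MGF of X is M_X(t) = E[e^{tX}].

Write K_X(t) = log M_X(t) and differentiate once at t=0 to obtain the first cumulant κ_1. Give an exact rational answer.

κ_1 = D[K](0) = 1

M_X(t) = 256/(4 - t)^4
K_X(t) = log M_X(t) = -4*log(4 - t) + 8*log(2)
D[K](t) = -4/(t - 4)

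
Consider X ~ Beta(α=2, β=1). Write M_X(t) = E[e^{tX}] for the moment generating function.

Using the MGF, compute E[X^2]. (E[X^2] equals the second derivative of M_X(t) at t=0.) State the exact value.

M_X(t) = ₁F₁(2; 3; t)
M′(t) = 2*₁F₁(3; 4; t)/3
M′′(t) = ₁F₁(4; 5; t)/2

E[X^2] = M′′(0) = 1/2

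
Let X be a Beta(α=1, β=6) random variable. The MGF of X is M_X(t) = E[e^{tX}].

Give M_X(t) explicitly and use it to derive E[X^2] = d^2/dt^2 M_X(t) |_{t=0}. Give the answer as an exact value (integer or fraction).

M_X(t) = ₁F₁(1; 7; t)
M′(t) = ₁F₁(2; 8; t)/7
M′′(t) = ₁F₁(3; 9; t)/28

E[X^2] = M′′(0) = 1/28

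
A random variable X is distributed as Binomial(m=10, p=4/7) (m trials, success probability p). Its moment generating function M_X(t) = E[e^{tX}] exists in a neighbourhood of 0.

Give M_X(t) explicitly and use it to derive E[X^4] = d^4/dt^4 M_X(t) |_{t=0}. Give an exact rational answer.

E[X^4] = D^4[M](0) = 533320/343

M_X(t) = (4*e^(t)/7 + 3/7)^10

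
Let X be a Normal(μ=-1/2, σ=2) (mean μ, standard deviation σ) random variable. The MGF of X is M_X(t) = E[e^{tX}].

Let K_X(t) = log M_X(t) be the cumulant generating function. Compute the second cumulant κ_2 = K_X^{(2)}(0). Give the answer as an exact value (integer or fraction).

M_X(t) = e^(2*t^2 - t/2)
K_X(t) = log M_X(t) = 2*t^2 - t/2
dK/dt = 4*t - 1/2
d^2K/dt^2 = 4

κ_2 = d^2K/dt^2 |_{t=0} = 4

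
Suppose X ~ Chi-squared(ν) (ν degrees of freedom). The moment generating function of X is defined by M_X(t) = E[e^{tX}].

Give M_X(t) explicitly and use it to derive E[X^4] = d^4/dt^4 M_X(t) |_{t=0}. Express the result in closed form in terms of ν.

M_X(t) = (1 - 2*t)^(-ν/2)
dM/dt = -ν/(2*t*(1 - 2*t)^(ν/2) - (1 - 2*t)^(ν/2))
d^2M/dt^2 = (ν^2 + 2*ν)/(4*t^2*(1 - 2*t)^(ν/2) - 4*t*(1 - 2*t)^(ν/2) + (1 - 2*t)^(ν/2))
d^3M/dt^3 = (-ν^3 - 6*ν^2 - 8*ν)/(8*t^3*(1 - 2*t)^(ν/2) - 12*t^2*(1 - 2*t)^(ν/2) + 6*t*(1 - 2*t)^(ν/2) - (1 - 2*t)^(ν/2))
d^4M/dt^4 = (ν^4 + 12*ν^3 + 44*ν^2 + 48*ν)/(16*t^4*(1 - 2*t)^(ν/2) - 32*t^3*(1 - 2*t)^(ν/2) + 24*t^2*(1 - 2*t)^(ν/2) - 8*t*(1 - 2*t)^(ν/2) + (1 - 2*t)^(ν/2))

E[X^4] = d^4M/dt^4 |_{t=0} = ν*(ν^3 + 12*ν^2 + 44*ν + 48)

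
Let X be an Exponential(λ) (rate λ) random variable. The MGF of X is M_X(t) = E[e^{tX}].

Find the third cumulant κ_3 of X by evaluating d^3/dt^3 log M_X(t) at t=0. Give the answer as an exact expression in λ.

κ_3 = K′′′(0) = 2/λ^3

M_X(t) = λ/(λ - t)
K_X(t) = log M_X(t) = log(λ) - log(λ - t)
K′(t) = -1/(-λ + t)
K′′(t) = 1/(λ^2 - 2*λ*t + t^2)
K′′′(t) = -2/(-λ^3 + 3*λ^2*t - 3*λ*t^2 + t^3)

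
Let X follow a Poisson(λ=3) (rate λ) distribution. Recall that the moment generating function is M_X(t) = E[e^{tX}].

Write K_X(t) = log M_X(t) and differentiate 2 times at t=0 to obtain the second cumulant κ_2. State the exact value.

M_X(t) = e^(3*e^(t) - 3)
K_X(t) = log M_X(t) = 3*e^(t) - 3
K^(2)(t) = 3*e^(t)

κ_2 = K^(2)(0) = 3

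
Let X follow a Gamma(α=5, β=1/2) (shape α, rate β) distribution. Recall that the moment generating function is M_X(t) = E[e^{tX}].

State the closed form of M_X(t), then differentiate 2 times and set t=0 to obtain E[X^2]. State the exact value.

E[X^2] = D^2[M](0) = 120

M_X(t) = 1/(32*(1/2 - t)^5)
D^2[M](t) = -120/(128*t^7 - 448*t^6 + 672*t^5 - 560*t^4 + 280*t^3 - 84*t^2 + 14*t - 1)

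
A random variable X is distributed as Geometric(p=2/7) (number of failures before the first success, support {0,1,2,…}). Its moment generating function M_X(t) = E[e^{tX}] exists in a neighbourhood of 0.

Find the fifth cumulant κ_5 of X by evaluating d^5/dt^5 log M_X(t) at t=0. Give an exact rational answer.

κ_5 = d^5K/dt^5 |_{t=0} = 5565

M_X(t) = 2/(7*(1 - 5*e^(t)/7))
K_X(t) = log M_X(t) = -log(1 - 5*e^(t)/7) - log(7) + log(2)
dK/dt = -5*e^(t)/(5*e^(t) - 7)
d^2K/dt^2 = 35*e^(t)/(25*e^(2*t) - 70*e^(t) + 49)
d^3K/dt^3 = (-175*e^(2*t) - 245*e^(t))/(125*e^(3*t) - 525*e^(2*t) + 735*e^(t) - 343)
d^4K/dt^4 = (875*e^(3*t) + 4900*e^(2*t) + 1715*e^(t))/(625*e^(4*t) - 3500*e^(3*t) + 7350*e^(2*t) - 6860*e^(t) + 2401)
d^5K/dt^5 = (-4375*e^(4*t) - 67375*e^(3*t) - 94325*e^(2*t) - 12005*e^(t))/(3125*e^(5*t) - 21875*e^(4*t) + 61250*e^(3*t) - 85750*e^(2*t) + 60025*e^(t) - 16807)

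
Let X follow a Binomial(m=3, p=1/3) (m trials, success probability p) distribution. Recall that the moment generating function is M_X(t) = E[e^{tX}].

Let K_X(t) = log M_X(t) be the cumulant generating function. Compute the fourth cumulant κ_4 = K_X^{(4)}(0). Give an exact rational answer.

κ_4 = K′′′′(0) = -2/9

M_X(t) = (e^(t)/3 + 2/3)^3
K_X(t) = log M_X(t) = 3*log(e^(t)/3 + 2/3)
K′(t) = 3*e^(t)/(e^(t) + 2)
K′′(t) = 6*e^(t)/(e^(2*t) + 4*e^(t) + 4)
K′′′(t) = (-6*e^(2*t) + 12*e^(t))/(e^(3*t) + 6*e^(2*t) + 12*e^(t) + 8)
K′′′′(t) = (6*e^(3*t) - 48*e^(2*t) + 24*e^(t))/(e^(4*t) + 8*e^(3*t) + 24*e^(2*t) + 32*e^(t) + 16)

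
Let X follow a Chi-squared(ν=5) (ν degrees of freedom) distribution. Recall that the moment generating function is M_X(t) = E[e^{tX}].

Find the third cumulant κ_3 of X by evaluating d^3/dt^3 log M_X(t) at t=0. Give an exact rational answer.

M_X(t) = (1 - 2*t)^(-5/2)
K_X(t) = log M_X(t) = -5*log(1 - 2*t)/2
K^(3)(t) = -40/(8*t^3 - 12*t^2 + 6*t - 1)

κ_3 = K^(3)(0) = 40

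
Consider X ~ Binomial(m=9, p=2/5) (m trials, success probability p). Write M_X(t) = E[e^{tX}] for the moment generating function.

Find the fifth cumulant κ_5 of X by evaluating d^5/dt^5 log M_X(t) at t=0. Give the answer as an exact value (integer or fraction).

M_X(t) = (2*e^(t)/5 + 3/5)^9
K_X(t) = log M_X(t) = 9*log(2*e^(t)/5 + 3/5)
dK/dt = 18*e^(t)/(2*e^(t) + 3)
d^2K/dt^2 = 54*e^(t)/(4*e^(2*t) + 12*e^(t) + 9)
d^3K/dt^3 = (-108*e^(2*t) + 162*e^(t))/(8*e^(3*t) + 36*e^(2*t) + 54*e^(t) + 27)
d^4K/dt^4 = (216*e^(3*t) - 1296*e^(2*t) + 486*e^(t))/(16*e^(4*t) + 96*e^(3*t) + 216*e^(2*t) + 216*e^(t) + 81)
d^5K/dt^5 = (-432*e^(4*t) + 7128*e^(3*t) - 10692*e^(2*t) + 1458*e^(t))/(32*e^(5*t) + 240*e^(4*t) + 720*e^(3*t) + 1080*e^(2*t) + 810*e^(t) + 243)

κ_5 = d^5K/dt^5 |_{t=0} = -2538/3125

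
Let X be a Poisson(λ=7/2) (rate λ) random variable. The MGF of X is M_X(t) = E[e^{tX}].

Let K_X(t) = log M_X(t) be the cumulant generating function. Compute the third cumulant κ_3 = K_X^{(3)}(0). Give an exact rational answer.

κ_3 = D^3[K](0) = 7/2

M_X(t) = e^(7*e^(t)/2 - 7/2)
K_X(t) = log M_X(t) = 7*e^(t)/2 - 7/2
D^3[K](t) = 7*e^(t)/2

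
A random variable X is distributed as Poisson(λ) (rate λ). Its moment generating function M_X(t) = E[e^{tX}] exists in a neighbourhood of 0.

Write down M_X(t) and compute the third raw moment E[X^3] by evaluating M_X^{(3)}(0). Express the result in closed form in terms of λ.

E[X^3] = d^3M/dt^3 |_{t=0} = λ*(λ^2 + 3*λ + 1)

M_X(t) = e^(λ*(e^(t) - 1))
dM/dt = λ*e^(-λ)*e^(t)*e^(λ*e^(t))
d^2M/dt^2 = (λ^2*e^(2*t)*e^(λ*e^(t)) + λ*e^(t)*e^(λ*e^(t)))*e^(-λ)
d^3M/dt^3 = (λ^3*e^(3*t)*e^(λ*e^(t)) + 3*λ^2*e^(2*t)*e^(λ*e^(t)) + λ*e^(t)*e^(λ*e^(t)))*e^(-λ)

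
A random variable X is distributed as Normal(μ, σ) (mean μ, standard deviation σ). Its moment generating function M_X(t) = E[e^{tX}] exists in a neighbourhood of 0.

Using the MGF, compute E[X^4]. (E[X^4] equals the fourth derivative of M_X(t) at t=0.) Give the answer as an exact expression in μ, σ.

E[X^4] = M′′′′(0) = μ^4 + 6*μ^2*σ^2 + 3*σ^4

M_X(t) = e^(μ*t + σ^2*t^2/2)
M′(t) = μ*e^(μ*t)*e^(σ^2*t^2/2) + σ^2*t*e^(μ*t)*e^(σ^2*t^2/2)
M′′(t) = μ^2*e^(μ*t)*e^(σ^2*t^2/2) + 2*μ*σ^2*t*e^(μ*t)*e^(σ^2*t^2/2) + σ^4*t^2*e^(μ*t)*e^(σ^2*t^2/2) + σ^2*e^(μ*t)*e^(σ^2*t^2/2)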